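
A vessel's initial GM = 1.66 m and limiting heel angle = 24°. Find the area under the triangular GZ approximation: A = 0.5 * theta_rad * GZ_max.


Formula: GZ_max = GM * sin(theta); Area = 0.5 * theta_rad * GZ_max
Step 1 — GZ_max = 1.66 * sin(24°) = 1.66 * 0.406737 = 0.675183 m
Step 2 — theta_rad = 24 * pi/180 = 0.418879 rad
Step 3 — Area = 0.5 * 0.418879 * 0.675183 ≈ 0.14141 m·rad (5 s.f.)

0.14141 m·rad


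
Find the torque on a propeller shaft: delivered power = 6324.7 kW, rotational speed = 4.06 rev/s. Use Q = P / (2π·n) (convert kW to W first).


Formula: Q = P_W / (2 * pi * n)
Step 1 — P_W = 6324.7 kW * 1000 = 6324700.0 W
Step 2 — 2 * pi * n = 2 * pi * 4.06 = 25.509732
Step 3 — Q = 6324700.0 / 25.509732 ≈ 247930 N·m (5 s.f.)

247930 N·m


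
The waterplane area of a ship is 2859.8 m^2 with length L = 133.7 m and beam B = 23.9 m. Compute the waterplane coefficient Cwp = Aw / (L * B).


Formula: Cwp = Aw / (L * B)
Step 1 — L * B = 133.7 * 23.9 = 3195.43 m^2
Step 2 — Cwp = 2859.8 / 3195.43 ≈ 0.89497 (5 s.f.)

0.89497


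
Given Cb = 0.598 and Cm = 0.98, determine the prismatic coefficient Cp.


Formula: Cp = Cb / Cm
Substituting: Cp = 0.598 / 0.98
Result: Cp ≈ 0.61020 (5 s.f.)

0.61020


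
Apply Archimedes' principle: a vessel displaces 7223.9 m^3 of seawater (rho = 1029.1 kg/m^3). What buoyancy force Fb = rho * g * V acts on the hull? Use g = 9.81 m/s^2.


Formula: Fb = rho * g * V
Substituting: Fb = 1029.1 * 9.81 * 7223.9
Intermediate: 1029.1 * 9.81 = 10095.471
Result: Fb = 10095.471 * 7223.9 ≈ 72929000 N (5 s.f.)

72929000 N


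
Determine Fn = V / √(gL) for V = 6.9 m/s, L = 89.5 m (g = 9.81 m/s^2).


Formula: Fn = V / sqrt(g * L)
Step 1 — g * L = 9.81 * 89.5 = 877.995
Step 2 — sqrt(g * L) = sqrt(877.995) = 29.63098
Step 3 — Fn = 6.9 / 29.63098 ≈ 0.23286 (5 s.f.)

0.23286


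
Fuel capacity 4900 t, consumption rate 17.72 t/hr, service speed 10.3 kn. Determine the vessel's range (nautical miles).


Formula: endurance = fuel / rate; range = endurance * speed
Step 1 — endurance = 4900 / 17.72 = 276.5237 hours
Step 2 — range = 276.5237 * 10.3 ≈ 2848.2 nautical miles (5 s.f.)

2848.2 NM


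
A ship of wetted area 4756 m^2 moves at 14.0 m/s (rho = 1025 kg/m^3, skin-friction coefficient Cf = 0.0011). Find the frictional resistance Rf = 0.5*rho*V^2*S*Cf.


Formula: Rf = 0.5 * rho * V^2 * S * Cf
Step 1 — V^2 = 14.0^2 = 196.0
Step 2 — 0.5 * rho * V^2 = 0.5 * 1025 * 196.0 = 100450.0
Step 3 — Rf = 100450.0 * 4756 * 0.0011 ≈ 525510 N (5 s.f.)

525510 N


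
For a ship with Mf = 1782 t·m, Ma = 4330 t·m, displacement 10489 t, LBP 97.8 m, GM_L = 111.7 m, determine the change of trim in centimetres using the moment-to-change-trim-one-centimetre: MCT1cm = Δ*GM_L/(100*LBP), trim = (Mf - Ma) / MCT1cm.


Formula: net trimming moment = Mf - Ma; MCT1cm = Δ*GM_L/(100*LBP); trim = net moment / MCT1cm
Step 1 — net trimming moment = 1782 - 4330 = -2548 t·m
Step 2 — MCT1cm = 10489 * 111.7 / (100 * 97.8) = 119.7977 t·m/cm
Step 3 — trim = -2548 / 119.7977 ≈ -21.269 cm (5 s.f.)

-21.269 cm


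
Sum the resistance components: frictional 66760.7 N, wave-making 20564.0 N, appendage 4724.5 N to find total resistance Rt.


Formula: Rt = Rf + Rw + Ra
Substituting: Rt = 66760.7 + 20564.0 + 4724.5
Result: Rt = 92049.2 N

92049.2 N


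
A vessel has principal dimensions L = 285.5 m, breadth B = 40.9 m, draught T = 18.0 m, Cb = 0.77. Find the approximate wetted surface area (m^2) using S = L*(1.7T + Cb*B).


Formula: S = 1.7*L*T + V/T with V = Cb*L*B*T, i.e. S = L * (1.7*T + Cb*B)
Step 1 — 1.7*T = 1.7 * 18.0 = 30.6 m
Step 2 — Cb*B = 0.77 * 40.9 = 31.493 m
Step 3 — 1.7*T + Cb*B = 30.6 + 31.493 = 62.093 m
Step 4 — S = 285.5 * 62.093 ≈ 17728 m^2 (5 s.f.)

17728 m^2


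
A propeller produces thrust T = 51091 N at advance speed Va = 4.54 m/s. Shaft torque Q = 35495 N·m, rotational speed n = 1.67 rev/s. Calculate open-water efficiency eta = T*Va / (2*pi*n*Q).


Formula: eta = T * Va / (2 * pi * n * Q)
Step 1 — numerator = T * Va = 51091 * 4.54 = 231953.14
Step 2 — 2 * pi * n = 2 * pi * 1.67 = 10.492919
Step 3 — denominator = 10.492919 * 35495 = 372446.16
Step 4 — eta = 231953.14 / 372446.16 ≈ 0.62278 (5 s.f.)

0.62278


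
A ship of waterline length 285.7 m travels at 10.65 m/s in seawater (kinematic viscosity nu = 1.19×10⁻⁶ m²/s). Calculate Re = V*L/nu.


Formula: Re = V * L / nu
Step 1 — V * L = 10.65 * 285.7 = 3042.705 m^2/s
Step 2 — Re = 3042.705 / 1.19e-6 = 2.56e+09

2.56e+09


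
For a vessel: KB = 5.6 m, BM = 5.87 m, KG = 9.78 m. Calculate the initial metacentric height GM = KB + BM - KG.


Formula: GM = KB + BM - KG
Step 1 — KM = KB + BM = 5.6 + 5.87 = 11.47 m
Step 2 — GM = KM - KG = 11.47 - 9.78 = 1.69 m

1.69 m


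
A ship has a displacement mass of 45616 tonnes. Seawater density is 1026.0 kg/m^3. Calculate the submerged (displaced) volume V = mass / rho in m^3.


Formula: V = mass / rho
Step 1 — convert tonnes to kg: 45616 t * 1000 = 45616000 kg
Step 2 — V = 45616000 / 1026.0 ≈ 44460 m^3 (5 s.f.)

44460 m^3


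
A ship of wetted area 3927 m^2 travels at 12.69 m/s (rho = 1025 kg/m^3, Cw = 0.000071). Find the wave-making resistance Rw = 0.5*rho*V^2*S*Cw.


Formula: Rw = 0.5 * rho * V^2 * S * Cw
Step 1 — V^2 = 12.69^2 = 161.0361
Step 2 — 0.5 * rho * V^2 = 0.5 * 1025 * 161.0361 = 82531.00125
Step 3 — Rw = 82531.00125 * 3927 * 0.000071 ≈ 23011 N (5 s.f.)

23011 N


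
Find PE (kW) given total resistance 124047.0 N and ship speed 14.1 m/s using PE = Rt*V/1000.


Formula: PE = Rt * V / 1000 (kW)
Step 1 — PE (W) = 124047.0 * 14.1 = 1749062.7 W
Step 2 — PE (kW) = 1749062.7 / 1000 ≈ 1749.1 kW (5 s.f.)

1749.1 kW


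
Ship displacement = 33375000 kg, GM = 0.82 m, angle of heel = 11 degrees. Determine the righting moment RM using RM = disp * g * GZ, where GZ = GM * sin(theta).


Formula: GZ = GM * sin(theta); RM = disp * g * GZ
Step 1 — GZ = 0.82 * sin(11°) = 0.82 * 0.190809 = 0.156463 m
Step 2 — RM = 33375000 * 9.81 * 0.156463 ≈ 51227000 N·m (5 s.f.)

51227000 N·m


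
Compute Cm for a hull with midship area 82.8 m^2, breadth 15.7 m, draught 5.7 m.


Formula: Cm = Am / (B * T)
Step 1 — B * T = 15.7 * 5.7 = 89.49 m^2
Step 2 — Cm = 82.8 / 89.49 ≈ 0.92524 (5 s.f.)

0.92524


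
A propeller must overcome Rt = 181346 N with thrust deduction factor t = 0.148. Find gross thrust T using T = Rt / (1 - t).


Formula: T = Rt / (1 - t)
Step 1 — (1 - t) = 1 - 0.148 = 0.852
Step 2 — T = 181346 / 0.852 ≈ 212850 N (5 s.f.)

212850 N


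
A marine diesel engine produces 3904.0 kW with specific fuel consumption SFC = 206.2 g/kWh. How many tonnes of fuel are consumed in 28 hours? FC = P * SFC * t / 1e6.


Formula: FC (tonnes) = P * SFC * t / 1,000,000
Step 1 — P * SFC * t = 3904.0 * 206.2 * 28 = 22540134.4 g
Step 2 — FC (tonnes) = 22540134.4 / 1,000,000 ≈ 22.540 tonnes (5 s.f.)

22.540 tonnes


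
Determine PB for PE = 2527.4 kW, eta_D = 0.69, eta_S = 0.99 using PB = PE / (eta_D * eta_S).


Formula: PB = PE / (eta_D * eta_S)
Step 1 — combined efficiency = eta_D * eta_S = 0.69 * 0.99 = 0.6831
Step 2 — PB = 2527.4 / 0.6831 ≈ 3699.9 kW (5 s.f.)

3699.9 kW


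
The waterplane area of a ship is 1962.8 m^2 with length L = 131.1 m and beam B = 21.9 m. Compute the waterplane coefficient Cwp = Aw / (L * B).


Formula: Cwp = Aw / (L * B)
Step 1 — L * B = 131.1 * 21.9 = 2871.09 m^2
Step 2 — Cwp = 1962.8 / 2871.09 ≈ 0.68364 (5 s.f.)

0.68364


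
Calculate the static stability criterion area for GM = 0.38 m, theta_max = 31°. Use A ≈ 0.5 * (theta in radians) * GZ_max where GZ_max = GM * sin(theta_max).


Formula: GZ_max = GM * sin(theta); Area = 0.5 * theta_rad * GZ_max
Step 1 — GZ_max = 0.38 * sin(31°) = 0.38 * 0.515038 = 0.195714 m
Step 2 — theta_rad = 31 * pi/180 = 0.541052 rad
Step 3 — Area = 0.5 * 0.541052 * 0.195714 ≈ 0.052946 m·rad (5 s.f.)

0.052946 m·rad


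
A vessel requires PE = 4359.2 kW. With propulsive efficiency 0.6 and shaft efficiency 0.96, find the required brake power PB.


Formula: PB = PE / (eta_D * eta_S)
Step 1 — combined efficiency = eta_D * eta_S = 0.6 * 0.96 = 0.576
Step 2 — PB = 4359.2 / 0.576 ≈ 7568.1 kW (5 s.f.)

7568.1 kW


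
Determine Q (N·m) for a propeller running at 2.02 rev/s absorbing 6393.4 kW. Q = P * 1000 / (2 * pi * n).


Formula: Q = P_W / (2 * pi * n)
Step 1 — P_W = 6393.4 kW * 1000 = 6393400.0 W
Step 2 — 2 * pi * n = 2 * pi * 2.02 = 12.692034
Step 3 — Q = 6393400.0 / 12.692034 ≈ 503730 N·m (5 s.f.)

503730 N·m


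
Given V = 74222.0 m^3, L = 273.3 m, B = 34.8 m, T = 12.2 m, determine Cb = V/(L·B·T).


Formula: Cb = V / (L * B * T)
Step 1 — L * B * T = 273.3 * 34.8 * 12.2 = 116032.248 m^3
Step 2 — Cb = 74222.0 / 116032.248 ≈ 0.63967 (5 s.f.)

0.63967


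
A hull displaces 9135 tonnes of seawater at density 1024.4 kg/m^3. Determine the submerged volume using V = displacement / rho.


Formula: V = mass / rho
Step 1 — convert tonnes to kg: 9135 t * 1000 = 9135000 kg
Step 2 — V = 9135000 / 1024.4 ≈ 8917.4 m^3 (5 s.f.)

8917.4 m^3


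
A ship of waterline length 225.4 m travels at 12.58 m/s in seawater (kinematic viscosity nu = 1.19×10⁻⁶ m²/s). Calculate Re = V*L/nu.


Formula: Re = V * L / nu
Step 1 — V * L = 12.58 * 225.4 = 2835.532 m^2/s
Step 2 — Re = 2835.532 / 1.19e-6 = 2.38e+09

2.38e+09


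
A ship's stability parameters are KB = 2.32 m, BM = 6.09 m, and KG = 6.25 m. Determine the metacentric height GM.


Formula: GM = KB + BM - KG
Step 1 — KM = KB + BM = 2.32 + 6.09 = 8.41 m
Step 2 — GM = KM - KG = 8.41 - 6.25 = 2.16 m

2.16 m


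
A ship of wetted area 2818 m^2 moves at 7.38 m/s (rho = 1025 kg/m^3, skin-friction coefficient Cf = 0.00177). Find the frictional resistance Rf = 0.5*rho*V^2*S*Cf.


Formula: Rf = 0.5 * rho * V^2 * S * Cf
Step 1 — V^2 = 7.38^2 = 54.4644
Step 2 — 0.5 * rho * V^2 = 0.5 * 1025 * 54.4644 = 27913.005
Step 3 — Rf = 27913.005 * 2818 * 0.00177 ≈ 139230 N (5 s.f.)

139230 N


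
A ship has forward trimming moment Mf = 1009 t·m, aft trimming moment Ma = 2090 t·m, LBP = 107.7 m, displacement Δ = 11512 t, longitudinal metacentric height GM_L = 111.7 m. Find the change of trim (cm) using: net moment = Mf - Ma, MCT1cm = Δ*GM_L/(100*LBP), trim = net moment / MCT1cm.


Formula: net trimming moment = Mf - Ma; MCT1cm = Δ*GM_L/(100*LBP); trim = net moment / MCT1cm
Step 1 — net trimming moment = 1009 - 2090 = -1081 t·m
Step 2 — MCT1cm = 11512 * 111.7 / (100 * 107.7) = 119.3956 t·m/cm
Step 3 — trim = -1081 / 119.3956 ≈ -9.0539 cm (5 s.f.)

-9.0539 cm


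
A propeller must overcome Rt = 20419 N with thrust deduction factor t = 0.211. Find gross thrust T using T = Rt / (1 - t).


Formula: T = Rt / (1 - t)
Step 1 — (1 - t) = 1 - 0.211 = 0.789
Step 2 — T = 20419 / 0.789 ≈ 25880 N (5 s.f.)

25880 N


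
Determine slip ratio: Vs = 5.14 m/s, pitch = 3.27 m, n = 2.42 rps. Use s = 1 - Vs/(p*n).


Formula: s = 1 - Vs / (p * n)
Step 1 — p * n = 3.27 * 2.42 = 7.9134
Step 2 — Vs / (p*n) = 5.14 / 7.9134 = 0.649531 (6 d.p.)
Step 3 — s = 1 - 0.649531 = 0.350469

0.350469


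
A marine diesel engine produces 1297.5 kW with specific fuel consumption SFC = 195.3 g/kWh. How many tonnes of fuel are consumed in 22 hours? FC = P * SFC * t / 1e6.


Formula: FC (tonnes) = P * SFC * t / 1,000,000
Step 1 — P * SFC * t = 1297.5 * 195.3 * 22 = 5574838.5 g
Step 2 — FC (tonnes) = 5574838.5 / 1,000,000 ≈ 5.5748 tonnes (5 s.f.)

5.5748 tonnes


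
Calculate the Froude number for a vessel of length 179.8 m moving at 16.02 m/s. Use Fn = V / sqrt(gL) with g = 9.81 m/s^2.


Formula: Fn = V / sqrt(g * L)
Step 1 — g * L = 9.81 * 179.8 = 1763.838
Step 2 — sqrt(g * L) = sqrt(1763.838) = 41.998071
Step 3 — Fn = 16.02 / 41.998071 ≈ 0.38145 (5 s.f.)

0.38145


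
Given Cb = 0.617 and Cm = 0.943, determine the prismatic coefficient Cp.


Formula: Cp = Cb / Cm
Substituting: Cp = 0.617 / 0.943
Result: Cp ≈ 0.65429 (5 s.f.)

0.65429


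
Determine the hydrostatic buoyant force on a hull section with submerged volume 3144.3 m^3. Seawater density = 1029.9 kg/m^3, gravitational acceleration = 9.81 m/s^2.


Formula: Fb = rho * g * V
Substituting: Fb = 1029.9 * 9.81 * 3144.3
Intermediate: 1029.9 * 9.81 = 10103.319
Result: Fb = 10103.319 * 3144.3 ≈ 31768000 N (5 s.f.)

31768000 N


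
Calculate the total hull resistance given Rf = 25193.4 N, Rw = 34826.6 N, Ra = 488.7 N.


Formula: Rt = Rf + Rw + Ra
Substituting: Rt = 25193.4 + 34826.6 + 488.7
Result: Rt = 60508.7 N

60508.7 N


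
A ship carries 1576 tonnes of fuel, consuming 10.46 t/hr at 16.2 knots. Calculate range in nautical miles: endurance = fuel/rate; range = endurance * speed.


Formula: endurance = fuel / rate; range = endurance * speed
Step 1 — endurance = 1576 / 10.46 = 150.6692 hours
Step 2 — range = 150.6692 * 16.2 ≈ 2440.8 nautical miles (5 s.f.)

2440.8 NM


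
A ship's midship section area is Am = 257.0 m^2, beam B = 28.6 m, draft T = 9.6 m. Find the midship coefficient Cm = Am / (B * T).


Formula: Cm = Am / (B * T)
Step 1 — B * T = 28.6 * 9.6 = 274.56 m^2
Step 2 — Cm = 257.0 / 274.56 ≈ 0.93604 (5 s.f.)

0.93604


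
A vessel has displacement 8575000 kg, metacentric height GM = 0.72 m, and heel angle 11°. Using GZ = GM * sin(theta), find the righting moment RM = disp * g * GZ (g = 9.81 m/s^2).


Formula: GZ = GM * sin(theta); RM = disp * g * GZ
Step 1 — GZ = 0.72 * sin(11°) = 0.72 * 0.190809 = 0.137382 m
Step 2 — RM = 8575000 * 9.81 * 0.137382 ≈ 11557000 N·m (5 s.f.)

11557000 N·m


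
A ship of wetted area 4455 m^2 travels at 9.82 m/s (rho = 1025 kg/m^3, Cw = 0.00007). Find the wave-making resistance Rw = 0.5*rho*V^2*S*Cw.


Formula: Rw = 0.5 * rho * V^2 * S * Cw
Step 1 — V^2 = 9.82^2 = 96.4324
Step 2 — 0.5 * rho * V^2 = 0.5 * 1025 * 96.4324 = 49421.605
Step 3 — Rw = 49421.605 * 4455 * 0.00007 ≈ 15412 N (5 s.f.)

15412 N


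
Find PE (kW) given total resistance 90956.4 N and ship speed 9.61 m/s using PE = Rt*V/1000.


Formula: PE = Rt * V / 1000 (kW)
Step 1 — PE (W) = 90956.4 * 9.61 = 874091.004 W
Step 2 — PE (kW) = 874091.004 / 1000 ≈ 874.09 kW (5 s.f.)

874.09 kW


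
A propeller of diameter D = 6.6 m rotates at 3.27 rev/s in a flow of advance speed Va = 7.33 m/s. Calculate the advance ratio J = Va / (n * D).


Formula: J = Va / (n * D)
Step 1 — n * D = 3.27 * 6.6 = 21.582
Step 2 — J = 7.33 / 21.582 ≈ 0.33963 (5 s.f.)

0.33963


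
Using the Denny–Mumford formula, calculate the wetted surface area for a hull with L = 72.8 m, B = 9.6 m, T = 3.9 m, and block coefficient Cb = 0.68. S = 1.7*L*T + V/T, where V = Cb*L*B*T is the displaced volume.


Formula: S = 1.7*L*T + V/T with V = Cb*L*B*T, i.e. S = L * (1.7*T + Cb*B)
Step 1 — 1.7*T = 1.7 * 3.9 = 6.63 m
Step 2 — Cb*B = 0.68 * 9.6 = 6.528 m
Step 3 — 1.7*T + Cb*B = 6.63 + 6.528 = 13.158 m
Step 4 — S = 72.8 * 13.158 ≈ 957.90 m^2 (5 s.f.)

957.90 m^2


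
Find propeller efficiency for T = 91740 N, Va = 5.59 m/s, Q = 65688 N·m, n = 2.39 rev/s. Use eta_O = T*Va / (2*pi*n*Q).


Formula: eta = T * Va / (2 * pi * n * Q)
Step 1 — numerator = T * Va = 91740 * 5.59 = 512826.6
Step 2 — 2 * pi * n = 2 * pi * 2.39 = 15.016813
Step 3 — denominator = 15.016813 * 65688 = 986424.41
Step 4 — eta = 512826.6 / 986424.41 ≈ 0.51988 (5 s.f.)

0.51988


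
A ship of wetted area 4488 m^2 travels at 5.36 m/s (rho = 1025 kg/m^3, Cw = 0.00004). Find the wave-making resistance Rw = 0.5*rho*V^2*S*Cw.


Formula: Rw = 0.5 * rho * V^2 * S * Cw
Step 1 — V^2 = 5.36^2 = 28.7296
Step 2 — 0.5 * rho * V^2 = 0.5 * 1025 * 28.7296 = 14723.92
Step 3 — Rw = 14723.92 * 4488 * 0.00004 ≈ 2643.2 N (5 s.f.)

2643.2 N


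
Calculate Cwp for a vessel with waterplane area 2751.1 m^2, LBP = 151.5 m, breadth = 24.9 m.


Formula: Cwp = Aw / (L * B)
Step 1 — L * B = 151.5 * 24.9 = 3772.35 m^2
Step 2 — Cwp = 2751.1 / 3772.35 ≈ 0.72928 (5 s.f.)

0.72928


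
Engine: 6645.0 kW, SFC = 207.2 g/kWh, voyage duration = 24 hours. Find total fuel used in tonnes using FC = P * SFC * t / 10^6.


Formula: FC (tonnes) = P * SFC * t / 1,000,000
Step 1 — P * SFC * t = 6645.0 * 207.2 * 24 = 33044256.0 g
Step 2 — FC (tonnes) = 33044256.0 / 1,000,000 ≈ 33.044 tonnes (5 s.f.)

33.044 tonnes


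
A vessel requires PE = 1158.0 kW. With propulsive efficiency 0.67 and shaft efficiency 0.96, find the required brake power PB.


Formula: PB = PE / (eta_D * eta_S)
Step 1 — combined efficiency = eta_D * eta_S = 0.67 * 0.96 = 0.6432
Step 2 — PB = 1158.0 / 0.6432 ≈ 1800.4 kW (5 s.f.)

1800.4 kW


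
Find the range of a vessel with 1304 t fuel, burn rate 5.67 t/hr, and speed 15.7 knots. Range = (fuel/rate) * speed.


Formula: endurance = fuel / rate; range = endurance * speed
Step 1 — endurance = 1304 / 5.67 = 229.9824 hours
Step 2 — range = 229.9824 * 15.7 ≈ 3610.7 nautical miles (5 s.f.)

3610.7 NM


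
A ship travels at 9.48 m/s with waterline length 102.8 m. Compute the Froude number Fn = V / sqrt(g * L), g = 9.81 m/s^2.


Formula: Fn = V / sqrt(g * L)
Step 1 — g * L = 9.81 * 102.8 = 1008.468
Step 2 — sqrt(g * L) = sqrt(1008.468) = 31.756385
Step 3 — Fn = 9.48 / 31.756385 ≈ 0.29852 (5 s.f.)

0.29852


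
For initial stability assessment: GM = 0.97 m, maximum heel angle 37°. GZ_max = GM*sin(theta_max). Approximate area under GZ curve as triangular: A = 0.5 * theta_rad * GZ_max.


Formula: GZ_max = GM * sin(theta); Area = 0.5 * theta_rad * GZ_max
Step 1 — GZ_max = 0.97 * sin(37°) = 0.97 * 0.601815 = 0.583761 m
Step 2 — theta_rad = 37 * pi/180 = 0.645772 rad
Step 3 — Area = 0.5 * 0.645772 * 0.583761 ≈ 0.18849 m·rad (5 s.f.)

0.18849 m·rad


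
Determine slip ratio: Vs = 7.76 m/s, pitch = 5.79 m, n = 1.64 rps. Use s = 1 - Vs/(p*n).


Formula: s = 1 - Vs / (p * n)
Step 1 — p * n = 5.79 * 1.64 = 9.4956
Step 2 — Vs / (p*n) = 7.76 / 9.4956 = 0.817221 (6 d.p.)
Step 3 — s = 1 - 0.817221 = 0.182779

0.182779


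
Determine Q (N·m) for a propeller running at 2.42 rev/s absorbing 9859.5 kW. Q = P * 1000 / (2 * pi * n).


Formula: Q = P_W / (2 * pi * n)
Step 1 — P_W = 9859.5 kW * 1000 = 9859500.0 W
Step 2 — 2 * pi * n = 2 * pi * 2.42 = 15.205308
Step 3 — Q = 9859500.0 / 15.205308 ≈ 648420 N·m (5 s.f.)

648420 N·m


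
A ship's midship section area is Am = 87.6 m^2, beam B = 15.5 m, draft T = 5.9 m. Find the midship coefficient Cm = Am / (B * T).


Formula: Cm = Am / (B * T)
Step 1 — B * T = 15.5 * 5.9 = 91.45 m^2
Step 2 — Cm = 87.6 / 91.45 ≈ 0.95790 (5 s.f.)

0.95790


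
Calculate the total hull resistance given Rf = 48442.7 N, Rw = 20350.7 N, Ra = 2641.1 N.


Formula: Rt = Rf + Rw + Ra
Substituting: Rt = 48442.7 + 20350.7 + 2641.1
Result: Rt = 71434.5 N

71434.5 N


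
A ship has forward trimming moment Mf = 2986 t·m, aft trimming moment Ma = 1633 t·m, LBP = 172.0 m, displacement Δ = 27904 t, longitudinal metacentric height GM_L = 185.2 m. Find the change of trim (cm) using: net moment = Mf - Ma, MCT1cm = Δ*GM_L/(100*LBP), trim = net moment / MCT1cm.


Formula: net trimming moment = Mf - Ma; MCT1cm = Δ*GM_L/(100*LBP); trim = net moment / MCT1cm
Step 1 — net trimming moment = 2986 - 1633 = 1353 t·m
Step 2 — MCT1cm = 27904 * 185.2 / (100 * 172.0) = 300.4547 t·m/cm
Step 3 — trim = 1353 / 300.4547 ≈ 4.5032 cm (5 s.f.)

4.5032 cm


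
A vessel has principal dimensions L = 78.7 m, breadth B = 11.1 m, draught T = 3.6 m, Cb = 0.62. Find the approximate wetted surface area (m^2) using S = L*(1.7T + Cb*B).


Formula: S = 1.7*L*T + V/T with V = Cb*L*B*T, i.e. S = L * (1.7*T + Cb*B)
Step 1 — 1.7*T = 1.7 * 3.6 = 6.12 m
Step 2 — Cb*B = 0.62 * 11.1 = 6.882 m
Step 3 — 1.7*T + Cb*B = 6.12 + 6.882 = 13.002 m
Step 4 — S = 78.7 * 13.002 ≈ 1023.3 m^2 (5 s.f.)

1023.3 m^2


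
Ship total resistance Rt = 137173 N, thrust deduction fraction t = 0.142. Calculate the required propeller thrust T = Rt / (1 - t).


Formula: T = Rt / (1 - t)
Step 1 — (1 - t) = 1 - 0.142 = 0.858
Step 2 — T = 137173 / 0.858 ≈ 159880 N (5 s.f.)

159880 N


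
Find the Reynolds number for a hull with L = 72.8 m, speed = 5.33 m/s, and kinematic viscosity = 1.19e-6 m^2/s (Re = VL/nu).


Formula: Re = V * L / nu
Step 1 — V * L = 5.33 * 72.8 = 388.024 m^2/s
Step 2 — Re = 388.024 / 1.19e-6 = 3.26e+08

3.26e+08


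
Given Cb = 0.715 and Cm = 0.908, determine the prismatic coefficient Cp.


Formula: Cp = Cb / Cm
Substituting: Cp = 0.715 / 0.908
Result: Cp ≈ 0.78744 (5 s.f.)

0.78744


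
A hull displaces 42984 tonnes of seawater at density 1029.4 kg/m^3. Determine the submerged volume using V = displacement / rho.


Formula: V = mass / rho
Step 1 — convert tonnes to kg: 42984 t * 1000 = 42984000 kg
Step 2 — V = 42984000 / 1029.4 ≈ 41756 m^3 (5 s.f.)

41756 m^3


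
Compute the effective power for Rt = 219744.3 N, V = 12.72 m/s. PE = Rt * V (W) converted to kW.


Formula: PE = Rt * V / 1000 (kW)
Step 1 — PE (W) = 219744.3 * 12.72 = 2795147.496 W
Step 2 — PE (kW) = 2795147.496 / 1000 ≈ 2795.1 kW (5 s.f.)

2795.1 kW


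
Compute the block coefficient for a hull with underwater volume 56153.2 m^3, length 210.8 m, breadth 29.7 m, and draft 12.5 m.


Formula: Cb = V / (L * B * T)
Step 1 — L * B * T = 210.8 * 29.7 * 12.5 = 78259.5 m^3
Step 2 — Cb = 56153.2 / 78259.5 ≈ 0.71753 (5 s.f.)

0.71753


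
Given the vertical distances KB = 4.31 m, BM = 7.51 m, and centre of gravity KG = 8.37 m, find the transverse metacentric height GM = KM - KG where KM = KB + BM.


Formula: GM = KB + BM - KG
Step 1 — KM = KB + BM = 4.31 + 7.51 = 11.82 m
Step 2 — GM = KM - KG = 11.82 - 8.37 = 3.45 m

3.45 m


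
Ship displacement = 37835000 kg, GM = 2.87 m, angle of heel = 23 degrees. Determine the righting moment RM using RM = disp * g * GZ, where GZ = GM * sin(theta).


Formula: GZ = GM * sin(theta); RM = disp * g * GZ
Step 1 — GZ = 2.87 * sin(23°) = 2.87 * 0.390731 = 1.121398 m
Step 2 — RM = 37835000 * 9.81 * 1.121398 ≈ 416220000 N·m (5 s.f.)

416220000 N·m


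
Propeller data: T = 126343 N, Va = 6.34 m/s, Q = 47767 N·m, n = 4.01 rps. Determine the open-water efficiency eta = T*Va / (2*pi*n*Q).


Formula: eta = T * Va / (2 * pi * n * Q)
Step 1 — numerator = T * Va = 126343 * 6.34 = 801014.62
Step 2 — 2 * pi * n = 2 * pi * 4.01 = 25.195573
Step 3 — denominator = 25.195573 * 47767 = 1203516.94
Step 4 — eta = 801014.62 / 1203516.94 ≈ 0.66556 (5 s.f.)

0.66556


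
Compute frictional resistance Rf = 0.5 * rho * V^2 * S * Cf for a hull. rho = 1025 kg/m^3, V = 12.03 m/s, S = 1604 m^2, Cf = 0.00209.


Formula: Rf = 0.5 * rho * V^2 * S * Cf
Step 1 — V^2 = 12.03^2 = 144.7209
Step 2 — 0.5 * rho * V^2 = 0.5 * 1025 * 144.7209 = 74169.46125
Step 3 — Rf = 74169.46125 * 1604 * 0.00209 ≈ 248640 N (5 s.f.)

248640 N


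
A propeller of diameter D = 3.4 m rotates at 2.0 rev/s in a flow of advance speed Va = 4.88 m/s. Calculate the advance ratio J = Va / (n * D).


Formula: J = Va / (n * D)
Step 1 — n * D = 2.0 * 3.4 = 6.8
Step 2 — J = 4.88 / 6.8 ≈ 0.71765 (5 s.f.)

0.71765


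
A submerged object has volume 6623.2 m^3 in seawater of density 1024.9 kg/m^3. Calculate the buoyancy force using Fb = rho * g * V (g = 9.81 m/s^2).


Formula: Fb = rho * g * V
Substituting: Fb = 1024.9 * 9.81 * 6623.2
Intermediate: 1024.9 * 9.81 = 10054.269
Result: Fb = 10054.269 * 6623.2 ≈ 66591000 N (5 s.f.)

66591000 N


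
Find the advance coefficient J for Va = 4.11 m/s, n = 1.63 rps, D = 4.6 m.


Formula: J = Va / (n * D)
Step 1 — n * D = 1.63 * 4.6 = 7.498
Step 2 — J = 4.11 / 7.498 ≈ 0.54815 (5 s.f.)

0.54815


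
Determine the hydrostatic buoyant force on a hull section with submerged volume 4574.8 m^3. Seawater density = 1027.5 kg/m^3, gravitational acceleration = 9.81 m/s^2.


Formula: Fb = rho * g * V
Substituting: Fb = 1027.5 * 9.81 * 4574.8
Intermediate: 1027.5 * 9.81 = 10079.775
Result: Fb = 10079.775 * 4574.8 ≈ 46113000 N (5 s.f.)

46113000 N


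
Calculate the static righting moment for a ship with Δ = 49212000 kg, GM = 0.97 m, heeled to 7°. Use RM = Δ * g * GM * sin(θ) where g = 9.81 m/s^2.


Formula: GZ = GM * sin(theta); RM = disp * g * GZ
Step 1 — GZ = 0.97 * sin(7°) = 0.97 * 0.121869 = 0.118213 m
Step 2 — RM = 49212000 * 9.81 * 0.118213 ≈ 57070000 N·m (5 s.f.)

57070000 N·m


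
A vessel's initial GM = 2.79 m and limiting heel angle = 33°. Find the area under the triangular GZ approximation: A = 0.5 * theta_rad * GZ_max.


Formula: GZ_max = GM * sin(theta); Area = 0.5 * theta_rad * GZ_max
Step 1 — GZ_max = 2.79 * sin(33°) = 2.79 * 0.544639 = 1.519543 m
Step 2 — theta_rad = 33 * pi/180 = 0.575959 rad
Step 3 — Area = 0.5 * 0.575959 * 1.519543 ≈ 0.43760 m·rad (5 s.f.)

0.43760 m·rad


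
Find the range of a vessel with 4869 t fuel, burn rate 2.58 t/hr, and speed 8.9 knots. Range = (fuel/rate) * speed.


Formula: endurance = fuel / rate; range = endurance * speed
Step 1 — endurance = 4869 / 2.58 = 1887.2093 hours
Step 2 — range = 1887.2093 * 8.9 ≈ 16796 nautical miles (5 s.f.)

16796 NM


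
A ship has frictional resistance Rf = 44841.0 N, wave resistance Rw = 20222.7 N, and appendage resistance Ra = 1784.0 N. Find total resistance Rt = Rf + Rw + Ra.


Formula: Rt = Rf + Rw + Ra
Substituting: Rt = 44841.0 + 20222.7 + 1784.0
Result: Rt = 66847.7 N

66847.7 N


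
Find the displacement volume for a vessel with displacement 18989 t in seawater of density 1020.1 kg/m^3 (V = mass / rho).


Formula: V = mass / rho
Step 1 — convert tonnes to kg: 18989 t * 1000 = 18989000 kg
Step 2 — V = 18989000 / 1020.1 ≈ 18615 m^3 (5 s.f.)

18615 m^3


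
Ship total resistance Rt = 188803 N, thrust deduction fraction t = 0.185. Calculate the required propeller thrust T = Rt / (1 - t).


Formula: T = Rt / (1 - t)
Step 1 — (1 - t) = 1 - 0.185 = 0.815
Step 2 — T = 188803 / 0.815 ≈ 231660 N (5 s.f.)

231660 N


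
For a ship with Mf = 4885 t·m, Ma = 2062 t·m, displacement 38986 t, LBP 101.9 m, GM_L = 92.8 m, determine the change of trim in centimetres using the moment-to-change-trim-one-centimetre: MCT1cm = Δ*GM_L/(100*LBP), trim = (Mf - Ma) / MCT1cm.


Formula: net trimming moment = Mf - Ma; MCT1cm = Δ*GM_L/(100*LBP); trim = net moment / MCT1cm
Step 1 — net trimming moment = 4885 - 2062 = 2823 t·m
Step 2 — MCT1cm = 38986 * 92.8 / (100 * 101.9) = 355.0442 t·m/cm
Step 3 — trim = 2823 / 355.0442 ≈ 7.9511 cm (5 s.f.)

7.9511 cm


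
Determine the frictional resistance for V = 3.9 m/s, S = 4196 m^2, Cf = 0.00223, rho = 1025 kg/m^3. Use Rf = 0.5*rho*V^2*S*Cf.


Formula: Rf = 0.5 * rho * V^2 * S * Cf
Step 1 — V^2 = 3.9^2 = 15.21
Step 2 — 0.5 * rho * V^2 = 0.5 * 1025 * 15.21 = 7795.125
Step 3 — Rf = 7795.125 * 4196 * 0.00223 ≈ 72940 N (5 s.f.)

72940 N


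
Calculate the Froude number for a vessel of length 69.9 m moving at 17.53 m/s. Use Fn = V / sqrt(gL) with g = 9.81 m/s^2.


Formula: Fn = V / sqrt(g * L)
Step 1 — g * L = 9.81 * 69.9 = 685.719
Step 2 — sqrt(g * L) = sqrt(685.719) = 26.186237
Step 3 — Fn = 17.53 / 26.186237 ≈ 0.66944 (5 s.f.)

0.66944


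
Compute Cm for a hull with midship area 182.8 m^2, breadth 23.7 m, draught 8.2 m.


Formula: Cm = Am / (B * T)
Step 1 — B * T = 23.7 * 8.2 = 194.34 m^2
Step 2 — Cm = 182.8 / 194.34 ≈ 0.94062 (5 s.f.)

0.94062


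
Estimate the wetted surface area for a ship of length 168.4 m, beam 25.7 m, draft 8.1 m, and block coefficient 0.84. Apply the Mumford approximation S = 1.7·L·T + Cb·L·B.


Formula: S = 1.7*L*T + V/T with V = Cb*L*B*T, i.e. S = L * (1.7*T + Cb*B)
Step 1 — 1.7*T = 1.7 * 8.1 = 13.77 m
Step 2 — Cb*B = 0.84 * 25.7 = 21.588 m
Step 3 — 1.7*T + Cb*B = 13.77 + 21.588 = 35.358 m
Step 4 — S = 168.4 * 35.358 ≈ 5954.3 m^2 (5 s.f.)

5954.3 m^2


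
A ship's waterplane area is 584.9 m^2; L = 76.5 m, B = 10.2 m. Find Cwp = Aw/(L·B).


Formula: Cwp = Aw / (L * B)
Step 1 — L * B = 76.5 * 10.2 = 780.3 m^2
Step 2 — Cwp = 584.9 / 780.3 ≈ 0.74958 (5 s.f.)

0.74958


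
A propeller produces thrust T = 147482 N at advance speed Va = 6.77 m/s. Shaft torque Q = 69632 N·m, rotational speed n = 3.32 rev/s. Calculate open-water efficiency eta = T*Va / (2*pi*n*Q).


Formula: eta = T * Va / (2 * pi * n * Q)
Step 1 — numerator = T * Va = 147482 * 6.77 = 998453.14
Step 2 — 2 * pi * n = 2 * pi * 3.32 = 20.860175
Step 3 — denominator = 20.860175 * 69632 = 1452535.71
Step 4 — eta = 998453.14 / 1452535.71 ≈ 0.68739 (5 s.f.)

0.68739


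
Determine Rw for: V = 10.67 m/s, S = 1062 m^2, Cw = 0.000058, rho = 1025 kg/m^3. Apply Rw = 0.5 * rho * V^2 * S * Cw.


Formula: Rw = 0.5 * rho * V^2 * S * Cw
Step 1 — V^2 = 10.67^2 = 113.8489
Step 2 — 0.5 * rho * V^2 = 0.5 * 1025 * 113.8489 = 58347.56125
Step 3 — Rw = 58347.56125 * 1062 * 0.000058 ≈ 3594.0 N (5 s.f.)

3594.0 N


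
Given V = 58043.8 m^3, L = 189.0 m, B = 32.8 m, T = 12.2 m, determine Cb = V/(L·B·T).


Formula: Cb = V / (L * B * T)
Step 1 — L * B * T = 189.0 * 32.8 * 12.2 = 75630.24 m^3
Step 2 — Cb = 58043.8 / 75630.24 ≈ 0.76747 (5 s.f.)

0.76747


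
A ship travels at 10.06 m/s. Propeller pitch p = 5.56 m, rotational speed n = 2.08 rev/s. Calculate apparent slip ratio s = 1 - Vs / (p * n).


Formula: s = 1 - Vs / (p * n)
Step 1 — p * n = 5.56 * 2.08 = 11.5648
Step 2 — Vs / (p*n) = 10.06 / 11.5648 = 0.869881 (6 d.p.)
Step 3 — s = 1 - 0.869881 = 0.130119

0.130119


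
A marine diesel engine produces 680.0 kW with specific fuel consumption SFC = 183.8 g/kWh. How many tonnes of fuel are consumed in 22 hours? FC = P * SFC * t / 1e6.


Formula: FC (tonnes) = P * SFC * t / 1,000,000
Step 1 — P * SFC * t = 680.0 * 183.8 * 22 = 2749648.0 g
Step 2 — FC (tonnes) = 2749648.0 / 1,000,000 ≈ 2.7496 tonnes (5 s.f.)

2.7496 tonnes


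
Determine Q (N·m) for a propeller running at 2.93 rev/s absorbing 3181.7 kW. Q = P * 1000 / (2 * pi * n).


Formula: Q = P_W / (2 * pi * n)
Step 1 — P_W = 3181.7 kW * 1000 = 3181700.0 W
Step 2 — 2 * pi * n = 2 * pi * 2.93 = 18.409733
Step 3 — Q = 3181700.0 / 18.409733 ≈ 172830 N·m (5 s.f.)

172830 N·m


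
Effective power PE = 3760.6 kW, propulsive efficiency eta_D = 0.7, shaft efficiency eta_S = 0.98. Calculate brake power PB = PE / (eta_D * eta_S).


Formula: PB = PE / (eta_D * eta_S)
Step 1 — combined efficiency = eta_D * eta_S = 0.7 * 0.98 = 0.686
Step 2 — PB = 3760.6 / 0.686 ≈ 5481.9 kW (5 s.f.)

5481.9 kW


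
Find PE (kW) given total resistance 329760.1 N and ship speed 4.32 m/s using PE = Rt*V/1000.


Formula: PE = Rt * V / 1000 (kW)
Step 1 — PE (W) = 329760.1 * 4.32 = 1424563.632 W
Step 2 — PE (kW) = 1424563.632 / 1000 ≈ 1424.6 kW (5 s.f.)

1424.6 kW


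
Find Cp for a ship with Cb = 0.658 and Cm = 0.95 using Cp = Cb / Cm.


Formula: Cp = Cb / Cm
Substituting: Cp = 0.658 / 0.95
Result: Cp ≈ 0.69263 (5 s.f.)

0.69263


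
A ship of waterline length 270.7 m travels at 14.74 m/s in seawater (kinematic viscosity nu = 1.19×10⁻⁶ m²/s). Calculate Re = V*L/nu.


Formula: Re = V * L / nu
Step 1 — V * L = 14.74 * 270.7 = 3990.118 m^2/s
Step 2 — Re = 3990.118 / 1.19e-6 = 3.35e+09

3.35e+09


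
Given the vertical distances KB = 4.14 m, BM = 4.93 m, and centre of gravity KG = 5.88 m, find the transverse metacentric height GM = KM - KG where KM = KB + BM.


Formula: GM = KB + BM - KG
Step 1 — KM = KB + BM = 4.14 + 4.93 = 9.07 m
Step 2 — GM = KM - KG = 9.07 - 5.88 = 3.19 m

3.19 m


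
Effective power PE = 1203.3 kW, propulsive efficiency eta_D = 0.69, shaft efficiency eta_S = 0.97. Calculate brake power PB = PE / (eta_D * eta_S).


Formula: PB = PE / (eta_D * eta_S)
Step 1 — combined efficiency = eta_D * eta_S = 0.69 * 0.97 = 0.6693
Step 2 — PB = 1203.3 / 0.6693 ≈ 1797.8 kW (5 s.f.)

1797.8 kW


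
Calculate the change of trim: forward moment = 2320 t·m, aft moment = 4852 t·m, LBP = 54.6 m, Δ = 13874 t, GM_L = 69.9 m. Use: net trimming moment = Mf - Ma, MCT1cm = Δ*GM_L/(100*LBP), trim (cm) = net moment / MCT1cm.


Formula: net trimming moment = Mf - Ma; MCT1cm = Δ*GM_L/(100*LBP); trim = net moment / MCT1cm
Step 1 — net trimming moment = 2320 - 4852 = -2532 t·m
Step 2 — MCT1cm = 13874 * 69.9 / (100 * 54.6) = 177.6177 t·m/cm
Step 3 — trim = -2532 / 177.6177 ≈ -14.255 cm (5 s.f.)

-14.255 cm


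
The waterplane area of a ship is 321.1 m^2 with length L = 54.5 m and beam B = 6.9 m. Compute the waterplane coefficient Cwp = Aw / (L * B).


Formula: Cwp = Aw / (L * B)
Step 1 — L * B = 54.5 * 6.9 = 376.05 m^2
Step 2 — Cwp = 321.1 / 376.05 ≈ 0.85388 (5 s.f.)

0.85388


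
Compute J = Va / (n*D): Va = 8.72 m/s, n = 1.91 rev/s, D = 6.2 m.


Formula: J = Va / (n * D)
Step 1 — n * D = 1.91 * 6.2 = 11.842
Step 2 — J = 8.72 / 11.842 ≈ 0.73636 (5 s.f.)

0.73636


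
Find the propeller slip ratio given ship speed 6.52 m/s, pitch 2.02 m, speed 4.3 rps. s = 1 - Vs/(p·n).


Formula: s = 1 - Vs / (p * n)
Step 1 — p * n = 2.02 * 4.3 = 8.686
Step 2 — Vs / (p*n) = 6.52 / 8.686 = 0.750633 (6 d.p.)
Step 3 — s = 1 - 0.750633 = 0.249367

0.249367


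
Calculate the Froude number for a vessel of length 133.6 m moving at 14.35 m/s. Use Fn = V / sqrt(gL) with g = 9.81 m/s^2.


Formula: Fn = V / sqrt(g * L)
Step 1 — g * L = 9.81 * 133.6 = 1310.616
Step 2 — sqrt(g * L) = sqrt(1310.616) = 36.202431
Step 3 — Fn = 14.35 / 36.202431 ≈ 0.39638 (5 s.f.)

0.39638


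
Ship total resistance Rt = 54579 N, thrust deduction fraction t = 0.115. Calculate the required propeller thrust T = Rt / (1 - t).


Formula: T = Rt / (1 - t)
Step 1 — (1 - t) = 1 - 0.115 = 0.885
Step 2 — T = 54579 / 0.885 ≈ 61671 N (5 s.f.)

61671 N


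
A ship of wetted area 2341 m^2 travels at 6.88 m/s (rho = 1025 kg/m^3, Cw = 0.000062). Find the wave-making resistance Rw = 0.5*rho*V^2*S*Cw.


Formula: Rw = 0.5 * rho * V^2 * S * Cw
Step 1 — V^2 = 6.88^2 = 47.3344
Step 2 — 0.5 * rho * V^2 = 0.5 * 1025 * 47.3344 = 24258.88
Step 3 — Rw = 24258.88 * 2341 * 0.000062 ≈ 3521.0 N (5 s.f.)

3521.0 N


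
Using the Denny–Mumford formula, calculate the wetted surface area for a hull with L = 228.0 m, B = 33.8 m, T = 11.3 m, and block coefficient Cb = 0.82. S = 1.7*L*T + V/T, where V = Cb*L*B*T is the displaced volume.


Formula: S = 1.7*L*T + V/T with V = Cb*L*B*T, i.e. S = L * (1.7*T + Cb*B)
Step 1 — 1.7*T = 1.7 * 11.3 = 19.21 m
Step 2 — Cb*B = 0.82 * 33.8 = 27.716 m
Step 3 — 1.7*T + Cb*B = 19.21 + 27.716 = 46.926 m
Step 4 — S = 228.0 * 46.926 ≈ 10699 m^2 (5 s.f.)

10699 m^2


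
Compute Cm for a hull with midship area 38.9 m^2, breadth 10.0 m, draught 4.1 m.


Formula: Cm = Am / (B * T)
Step 1 — B * T = 10.0 * 4.1 = 41.0 m^2
Step 2 — Cm = 38.9 / 41.0 ≈ 0.94878 (5 s.f.)

0.94878


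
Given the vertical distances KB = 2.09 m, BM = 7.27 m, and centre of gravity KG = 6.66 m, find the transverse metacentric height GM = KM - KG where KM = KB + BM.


Formula: GM = KB + BM - KG
Step 1 — KM = KB + BM = 2.09 + 7.27 = 9.36 m
Step 2 — GM = KM - KG = 9.36 - 6.66 = 2.7 m

2.7 m


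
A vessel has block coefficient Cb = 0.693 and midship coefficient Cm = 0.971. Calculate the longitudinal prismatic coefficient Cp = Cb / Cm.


Formula: Cp = Cb / Cm
Substituting: Cp = 0.693 / 0.971
Result: Cp ≈ 0.71370 (5 s.f.)

0.71370


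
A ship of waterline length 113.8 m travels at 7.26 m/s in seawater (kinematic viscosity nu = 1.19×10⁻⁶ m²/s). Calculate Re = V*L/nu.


Formula: Re = V * L / nu
Step 1 — V * L = 7.26 * 113.8 = 826.188 m^2/s
Step 2 — Re = 826.188 / 1.19e-6 = 6.94e+08

6.94e+08


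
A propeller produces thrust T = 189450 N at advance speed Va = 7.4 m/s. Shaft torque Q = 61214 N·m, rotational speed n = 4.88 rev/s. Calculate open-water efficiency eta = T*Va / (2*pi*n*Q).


Formula: eta = T * Va / (2 * pi * n * Q)
Step 1 — numerator = T * Va = 189450 * 7.4 = 1401930.0
Step 2 — 2 * pi * n = 2 * pi * 4.88 = 30.661944
Step 3 — denominator = 30.661944 * 61214 = 1876940.24
Step 4 — eta = 1401930.0 / 1876940.24 ≈ 0.74692 (5 s.f.)

0.74692


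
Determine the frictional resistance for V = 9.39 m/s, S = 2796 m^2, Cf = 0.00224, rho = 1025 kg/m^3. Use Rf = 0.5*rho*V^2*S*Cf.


Formula: Rf = 0.5 * rho * V^2 * S * Cf
Step 1 — V^2 = 9.39^2 = 88.1721
Step 2 — 0.5 * rho * V^2 = 0.5 * 1025 * 88.1721 = 45188.20125
Step 3 — Rf = 45188.20125 * 2796 * 0.00224 ≈ 283020 N (5 s.f.)

283020 N


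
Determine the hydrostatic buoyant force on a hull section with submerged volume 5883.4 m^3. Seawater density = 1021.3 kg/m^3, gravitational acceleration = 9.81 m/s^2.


Formula: Fb = rho * g * V
Substituting: Fb = 1021.3 * 9.81 * 5883.4
Intermediate: 1021.3 * 9.81 = 10018.953
Result: Fb = 10018.953 * 5883.4 ≈ 58946000 N (5 s.f.)

58946000 N


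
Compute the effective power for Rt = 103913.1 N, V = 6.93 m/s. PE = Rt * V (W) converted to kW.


Formula: PE = Rt * V / 1000 (kW)
Step 1 — PE (W) = 103913.1 * 6.93 = 720117.783 W
Step 2 — PE (kW) = 720117.783 / 1000 ≈ 720.12 kW (5 s.f.)

720.12 kW


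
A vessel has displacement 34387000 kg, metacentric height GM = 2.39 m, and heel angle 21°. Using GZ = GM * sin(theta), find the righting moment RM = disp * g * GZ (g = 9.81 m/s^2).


Formula: GZ = GM * sin(theta); RM = disp * g * GZ
Step 1 — GZ = 2.39 * sin(21°) = 2.39 * 0.358368 = 0.8565 m
Step 2 — RM = 34387000 * 9.81 * 0.8565 ≈ 288930000 N·m (5 s.f.)

288930000 N·m


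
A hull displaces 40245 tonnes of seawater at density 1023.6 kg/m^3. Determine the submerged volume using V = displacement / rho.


Formula: V = mass / rho
Step 1 — convert tonnes to kg: 40245 t * 1000 = 40245000 kg
Step 2 — V = 40245000 / 1023.6 ≈ 39317 m^3 (5 s.f.)

39317 m^3


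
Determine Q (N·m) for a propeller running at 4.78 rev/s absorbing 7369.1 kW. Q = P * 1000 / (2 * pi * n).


Formula: Q = P_W / (2 * pi * n)
Step 1 — P_W = 7369.1 kW * 1000 = 7369100.0 W
Step 2 — 2 * pi * n = 2 * pi * 4.78 = 30.033626
Step 3 — Q = 7369100.0 / 30.033626 ≈ 245360 N·m (5 s.f.)

245360 N·m


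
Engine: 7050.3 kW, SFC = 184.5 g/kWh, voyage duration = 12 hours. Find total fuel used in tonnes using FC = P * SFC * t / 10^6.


Formula: FC (tonnes) = P * SFC * t / 1,000,000
Step 1 — P * SFC * t = 7050.3 * 184.5 * 12 = 15609364.2 g
Step 2 — FC (tonnes) = 15609364.2 / 1,000,000 ≈ 15.609 tonnes (5 s.f.)

15.609 tonnes


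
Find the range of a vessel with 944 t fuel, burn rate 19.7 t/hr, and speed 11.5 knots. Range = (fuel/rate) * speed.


Formula: endurance = fuel / rate; range = endurance * speed
Step 1 — endurance = 944 / 19.7 = 47.9188 hours
Step 2 — range = 47.9188 * 11.5 ≈ 551.07 nautical miles (5 s.f.)

551.07 NM


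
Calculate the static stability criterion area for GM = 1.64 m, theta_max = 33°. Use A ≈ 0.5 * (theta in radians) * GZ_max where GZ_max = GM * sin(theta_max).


Formula: GZ_max = GM * sin(theta); Area = 0.5 * theta_rad * GZ_max
Step 1 — GZ_max = 1.64 * sin(33°) = 1.64 * 0.544639 = 0.893208 m
Step 2 — theta_rad = 33 * pi/180 = 0.575959 rad
Step 3 — Area = 0.5 * 0.575959 * 0.893208 ≈ 0.25723 m·rad (5 s.f.)

0.25723 m·rad


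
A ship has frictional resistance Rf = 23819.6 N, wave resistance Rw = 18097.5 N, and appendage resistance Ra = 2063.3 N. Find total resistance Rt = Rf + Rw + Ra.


Formula: Rt = Rf + Rw + Ra
Substituting: Rt = 23819.6 + 18097.5 + 2063.3
Result: Rt = 43980.4 N

43980.4 N


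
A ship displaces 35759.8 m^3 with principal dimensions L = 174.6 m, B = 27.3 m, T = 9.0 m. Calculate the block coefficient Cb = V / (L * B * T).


Formula: Cb = V / (L * B * T)
Step 1 — L * B * T = 174.6 * 27.3 * 9.0 = 42899.22 m^3
Step 2 — Cb = 35759.8 / 42899.22 ≈ 0.83358 (5 s.f.)

0.83358
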